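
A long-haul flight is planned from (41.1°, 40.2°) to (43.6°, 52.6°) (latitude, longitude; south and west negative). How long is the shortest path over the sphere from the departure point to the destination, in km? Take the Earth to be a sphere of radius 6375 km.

1056 km

Haversine: a = sin²(Δφ/2)+cos φ₁ cos φ₂ sin²(Δλ/2) = 0.00684;  σ = 2·atan2(√a,√(1−a))
σ = 9.489° → d = Rσ = 6375·0.16561 = 1056 km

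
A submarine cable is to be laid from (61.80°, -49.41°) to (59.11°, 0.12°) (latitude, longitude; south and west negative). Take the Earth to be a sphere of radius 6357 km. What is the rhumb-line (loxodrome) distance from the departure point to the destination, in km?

Rhumb course C = atan2(Δλ, Δψ) with Δψ = ln[tan(π/4+φ₂/2)/tan(π/4+φ₁/2)] = -0.0953, Δλ = +0.8645 → C = 96.29°
d = R·|Δφ| / |cos C| = 6357·0.04695 / 0.10955 = 2724 km

2724 km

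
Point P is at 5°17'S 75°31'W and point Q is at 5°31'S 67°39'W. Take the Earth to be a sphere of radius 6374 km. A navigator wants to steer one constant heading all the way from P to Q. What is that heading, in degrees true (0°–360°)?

Meridional parts: M(φ₁)=-0.0923, M(φ₂)=-0.0964 → ΔM = -0.0041;  Δλ = +0.1373 rad
tan C = Δλ / ΔM = -33.5646 → C = 91.71°

91.7°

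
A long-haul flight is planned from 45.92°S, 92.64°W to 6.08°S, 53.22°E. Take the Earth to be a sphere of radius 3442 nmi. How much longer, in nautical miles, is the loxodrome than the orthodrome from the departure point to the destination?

Great circle: cos σ = sin φ₁ sin φ₂ + cos φ₁ cos φ₂ cos Δλ,  σ = 2.0903 rad → d_gc = 7194.8 nmi
Rhumb line: Δψ = +0.7980, q = Δφ/Δψ = 0.8714, d_rh = R√(Δφ²+q²Δλ²) = 8001.9 nmi
Excess = 8001.9 − 7194.8 = 807.1 ≈ 807 nmi

807 nmi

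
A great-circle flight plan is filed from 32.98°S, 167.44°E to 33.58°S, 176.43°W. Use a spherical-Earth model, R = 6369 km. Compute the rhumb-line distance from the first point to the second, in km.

Δψ = ln[tan(π/4+φ₂/2)/tan(π/4+φ₁/2)] = -0.0125;  Δφ = -0.0105 rad,  Δλ = +0.2815 rad
q = Δφ/Δψ = 0.8360
d = R·√(Δφ² + q²Δλ²) = 6369·0.23558 = 1500 km

1500 km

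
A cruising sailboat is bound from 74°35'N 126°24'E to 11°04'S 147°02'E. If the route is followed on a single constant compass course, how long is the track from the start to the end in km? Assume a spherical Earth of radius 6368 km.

Rhumb course C = atan2(Δλ, Δψ) with Δψ = ln[tan(π/4+φ₂/2)/tan(π/4+φ₁/2)] = -2.1942, Δλ = +0.3601 → C = 170.68°
d = R·|Δφ| / |cos C| = 6368·1.49487 / 0.98680 = 9647 km

9647 km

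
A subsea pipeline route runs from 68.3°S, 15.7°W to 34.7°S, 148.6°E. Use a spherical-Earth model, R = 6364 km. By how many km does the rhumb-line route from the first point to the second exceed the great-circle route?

2800 km

Great circle: cos σ = sin φ₁ sin φ₂ + cos φ₁ cos φ₂ cos Δλ,  σ = 1.3322 rad → d_gc = 8478.4 km
Rhumb line: Δψ = +1.0056, q = Δφ/Δψ = 0.5832, d_rh = R√(Δφ²+q²Δλ²) = 11278.2 km
Excess = 11278.2 − 8478.4 = 2799.8 ≈ 2800 km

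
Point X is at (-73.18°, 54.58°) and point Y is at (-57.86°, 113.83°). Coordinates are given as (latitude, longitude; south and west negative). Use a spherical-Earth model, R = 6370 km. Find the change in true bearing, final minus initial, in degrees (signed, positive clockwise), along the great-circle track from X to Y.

-55.1°

At departure: θ₁ = atan2(sin Δλ cos φ₂, cos φ₁ sin φ₂ − sin φ₁ cos φ₂ cos Δλ) = 88.08°
At arrival: θ₂ = atan2(sin Δλ cos φ₁, −cos φ₂ sin φ₁ + sin φ₂ cos φ₁ cos Δλ) = 32.93°
Δθ = θ₂ − θ₁ = -55.1°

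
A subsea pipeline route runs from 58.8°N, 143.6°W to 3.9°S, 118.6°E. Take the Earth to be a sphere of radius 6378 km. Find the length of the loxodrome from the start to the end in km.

11283 km

Rhumb course C = atan2(Δλ, Δψ) with Δψ = ln[tan(π/4+φ₂/2)/tan(π/4+φ₁/2)] = -1.3439, Δλ = -1.7069 → C = 231.79°
d = R·|Δφ| / |cos C| = 6378·1.09432 / 0.61861 = 11283 km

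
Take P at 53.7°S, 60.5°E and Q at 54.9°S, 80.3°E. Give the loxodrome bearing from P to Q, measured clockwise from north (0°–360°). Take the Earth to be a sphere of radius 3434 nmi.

Meridional parts: M(φ₁)=-1.1153, M(φ₂)=-1.1512 → ΔM = -0.0359;  Δλ = +0.3456 rad
tan C = Δλ / ΔM = -9.6276 → C = 95.93°

95.9°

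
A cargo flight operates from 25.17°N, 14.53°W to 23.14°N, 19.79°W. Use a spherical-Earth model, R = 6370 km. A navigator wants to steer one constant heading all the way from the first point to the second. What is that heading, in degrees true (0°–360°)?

247.1°

Δψ = ln[tan(π/4+φ₂/2)/tan(π/4+φ₁/2)] = -0.0388
Δλ = -0.0918 rad (taken the short way round)
course = atan2(Δλ, Δψ) = 247.07°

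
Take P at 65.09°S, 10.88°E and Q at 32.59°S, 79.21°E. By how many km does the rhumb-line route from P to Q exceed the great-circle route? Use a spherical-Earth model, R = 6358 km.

215 km

Great circle: cos σ = sin φ₁ sin φ₂ + cos φ₁ cos φ₂ cos Δλ,  σ = 0.9026 rad → d_gc = 5738.8 km
Rhumb line: Δψ = +0.9080, q = Δφ/Δψ = 0.6247, d_rh = R√(Δφ²+q²Δλ²) = 5953.6 km
Excess = 5953.6 − 5738.8 = 214.8 ≈ 215 km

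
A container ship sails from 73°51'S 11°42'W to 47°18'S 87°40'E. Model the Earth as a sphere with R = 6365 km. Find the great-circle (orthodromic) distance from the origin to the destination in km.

5280 km

cos σ = sin φ₁ sin φ₂ + cos φ₁ cos φ₂ cos Δλ
      = sin(-73.85°)sin(-47.30°) + cos(-73.85°)cos(-47.30°)cos(99.37°) = 0.6752
σ = 47.529° → d = Rσ = 6365·0.82954 = 5280 km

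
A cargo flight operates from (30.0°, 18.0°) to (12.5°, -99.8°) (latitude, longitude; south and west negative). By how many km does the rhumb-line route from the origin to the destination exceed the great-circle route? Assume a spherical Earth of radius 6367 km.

Great circle: cos σ = sin φ₁ sin φ₂ + cos φ₁ cos φ₂ cos Δλ,  σ = 1.8610 rad → d_gc = 11848.7 km
Rhumb line: Δψ = -0.3294, q = Δφ/Δψ = 0.9273, d_rh = R√(Δφ²+q²Δλ²) = 12293.3 km
Excess = 12293.3 − 11848.7 = 444.6 ≈ 445 km

445 km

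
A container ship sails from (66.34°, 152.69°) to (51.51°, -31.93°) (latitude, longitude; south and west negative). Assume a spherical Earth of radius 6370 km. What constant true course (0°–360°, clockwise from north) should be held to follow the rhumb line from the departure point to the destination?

Meridional parts: M(φ₁)=+1.5632, M(φ₂)=+1.0523 → ΔM = -0.5109;  Δλ = +3.0610 rad
tan C = Δλ / ΔM = -5.9914 → C = 99.48°

99.5°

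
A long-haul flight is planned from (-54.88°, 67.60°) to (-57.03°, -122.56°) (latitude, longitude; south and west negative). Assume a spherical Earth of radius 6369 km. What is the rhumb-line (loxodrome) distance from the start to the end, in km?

10569 km

Δψ = ln[tan(π/4+φ₂/2)/tan(π/4+φ₁/2)] = -0.0670;  Δφ = -0.0375 rad,  Δλ = +2.9643 rad
q = Δφ/Δψ = 0.5597
d = R·√(Δφ² + q²Δλ²) = 6369·1.65943 = 10569 km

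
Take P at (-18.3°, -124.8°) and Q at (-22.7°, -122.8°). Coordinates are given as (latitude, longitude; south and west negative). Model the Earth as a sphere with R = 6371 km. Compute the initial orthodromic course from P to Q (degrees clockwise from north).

157.3°

N = sin Δλ·cos φ₂ = +0.0322;  D = cos φ₁ sin φ₂ − sin φ₁ cos φ₂ cos Δλ = -0.0769
initial course = atan2(N, D) = 157.28°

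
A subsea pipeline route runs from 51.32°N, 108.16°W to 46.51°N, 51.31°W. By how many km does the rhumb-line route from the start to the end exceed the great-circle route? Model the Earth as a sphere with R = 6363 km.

101 km

Great circle: cos σ = sin φ₁ sin φ₂ + cos φ₁ cos φ₂ cos Δλ,  σ = 0.6409 rad → d_gc = 4078.0 km
Rhumb line: Δψ = -0.1279, q = Δφ/Δψ = 0.6565, d_rh = R√(Δφ²+q²Δλ²) = 4178.9 km
Excess = 4178.9 − 4078.0 = 100.9 ≈ 101 km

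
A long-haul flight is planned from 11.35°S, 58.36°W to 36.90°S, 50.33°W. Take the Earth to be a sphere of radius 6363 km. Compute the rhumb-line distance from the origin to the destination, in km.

Δψ = ln[tan(π/4+φ₂/2)/tan(π/4+φ₁/2)] = -0.4944;  Δφ = -0.4459 rad,  Δλ = +0.1401 rad
q = Δφ/Δψ = 0.9020
d = R·√(Δφ² + q²Δλ²) = 6363·0.46350 = 2949 km

2949 km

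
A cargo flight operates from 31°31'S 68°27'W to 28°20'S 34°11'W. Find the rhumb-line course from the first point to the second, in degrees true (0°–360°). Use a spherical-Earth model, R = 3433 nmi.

Δψ = ln[tan(π/4+φ₂/2)/tan(π/4+φ₁/2)] = +0.0641
Δλ = +0.5981 rad (taken the short way round)
course = atan2(Δλ, Δψ) = 83.88°

83.9°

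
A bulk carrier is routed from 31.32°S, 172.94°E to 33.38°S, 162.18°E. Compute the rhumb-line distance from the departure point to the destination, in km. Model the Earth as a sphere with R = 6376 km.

1037 km

Rhumb course C = atan2(Δλ, Δψ) with Δψ = ln[tan(π/4+φ₂/2)/tan(π/4+φ₁/2)] = -0.0426, Δλ = -0.1878 → C = 257.23°
d = R·|Δφ| / |cos C| = 6376·0.03595 / 0.22104 = 1037 km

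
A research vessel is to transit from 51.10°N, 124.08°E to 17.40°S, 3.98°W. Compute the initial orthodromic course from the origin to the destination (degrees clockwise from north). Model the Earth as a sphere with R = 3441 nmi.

289.8°

θ = atan2( sin Δλ·cos φ₂ ,  cos φ₁ sin φ₂ − sin φ₁ cos φ₂ cos Δλ )
  = atan2(-0.7513, +0.2700) = 289.77°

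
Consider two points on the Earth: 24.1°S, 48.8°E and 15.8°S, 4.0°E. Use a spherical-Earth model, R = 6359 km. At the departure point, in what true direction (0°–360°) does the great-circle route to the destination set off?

θ = atan2( sin Δλ·cos φ₂ ,  cos φ₁ sin φ₂ − sin φ₁ cos φ₂ cos Δλ )
  = atan2(-0.6780, +0.0302) = 272.55°

272.6°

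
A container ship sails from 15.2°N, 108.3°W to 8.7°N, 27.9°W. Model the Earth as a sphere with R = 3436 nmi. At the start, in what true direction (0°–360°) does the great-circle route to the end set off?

84.0°

θ = atan2( sin Δλ·cos φ₂ ,  cos φ₁ sin φ₂ − sin φ₁ cos φ₂ cos Δλ )
  = atan2(+0.9747, +0.1027) = 83.98°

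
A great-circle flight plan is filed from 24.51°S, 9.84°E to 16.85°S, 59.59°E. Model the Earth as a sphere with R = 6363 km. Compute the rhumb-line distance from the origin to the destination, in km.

5234 km

Δψ = ln[tan(π/4+φ₂/2)/tan(π/4+φ₁/2)] = +0.1430;  Δφ = +0.1337 rad,  Δλ = +0.8683 rad
q = Δφ/Δψ = 0.9347
d = R·√(Δφ² + q²Δλ²) = 6363·0.82251 = 5234 km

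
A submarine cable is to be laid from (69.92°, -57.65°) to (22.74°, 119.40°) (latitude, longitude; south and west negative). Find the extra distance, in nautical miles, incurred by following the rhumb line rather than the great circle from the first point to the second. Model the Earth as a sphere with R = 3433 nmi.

1948 nmi

Great circle: cos σ = sin φ₁ sin φ₂ + cos φ₁ cos φ₂ cos Δλ,  σ = 1.5240 rad → d_gc = 5231.7 nmi
Rhumb line: Δψ = -1.3236, q = Δφ/Δψ = 0.6221, d_rh = R√(Δφ²+q²Δλ²) = 7179.7 nmi
Excess = 7179.7 − 5231.7 = 1948.0 ≈ 1948 nmi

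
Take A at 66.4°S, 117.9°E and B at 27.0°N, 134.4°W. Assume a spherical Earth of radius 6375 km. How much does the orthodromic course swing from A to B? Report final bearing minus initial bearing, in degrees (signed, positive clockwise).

-67.9°

Initial bearing θ₁ = atan2(sin Δλ cos φ₂, cos φ₁ sin φ₂ − sin φ₁ cos φ₂ cos Δλ) = 94.48°
Final bearing θ₂ = (initial bearing from the destination back to the start) + 180° = 26.61°
Δθ = θ₂ − θ₁ = -67.9°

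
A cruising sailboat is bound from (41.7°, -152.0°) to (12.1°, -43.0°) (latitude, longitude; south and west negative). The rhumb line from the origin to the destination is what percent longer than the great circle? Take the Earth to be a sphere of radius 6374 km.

4.6%

Great circle: σ = 1.6692 rad → d_gc = Rσ = 10639.4 km
Rhumb: Δφ = -0.5166, Δλ = +1.9024, Δψ = -0.5894, q = Δφ/Δψ = 0.8766 → d_rh = R√(Δφ²+q²Δλ²) = 11127.6 km
Excess = (11127.6 − 10639.4) / 10639.4 = 488.2 / 10639.4 = 4.59% ≈ 4.6%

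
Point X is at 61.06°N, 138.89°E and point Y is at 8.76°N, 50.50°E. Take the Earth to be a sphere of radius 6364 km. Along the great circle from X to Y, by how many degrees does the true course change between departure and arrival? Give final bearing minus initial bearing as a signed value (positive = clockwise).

Initial bearing θ₁ = atan2(sin Δλ cos φ₂, cos φ₁ sin φ₂ − sin φ₁ cos φ₂ cos Δλ) = 272.86°
Final bearing θ₂ = (initial bearing from the destination back to the start) + 180° = 209.27°
Δθ = θ₂ − θ₁ = -63.6°

-63.6°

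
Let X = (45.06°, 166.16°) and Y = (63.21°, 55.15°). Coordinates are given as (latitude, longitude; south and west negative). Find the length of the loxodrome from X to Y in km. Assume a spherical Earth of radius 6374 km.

7369 km

Rhumb course C = atan2(Δλ, Δψ) with Δψ = ln[tan(π/4+φ₂/2)/tan(π/4+φ₁/2)] = +0.5520, Δλ = -1.9375 → C = 285.90°
d = R·|Δφ| / |cos C| = 6374·0.31678 / 0.27402 = 7369 km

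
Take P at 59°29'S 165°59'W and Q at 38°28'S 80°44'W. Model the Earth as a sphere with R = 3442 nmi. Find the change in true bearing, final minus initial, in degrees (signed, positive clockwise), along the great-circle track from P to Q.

At departure: θ₁ = atan2(sin Δλ cos φ₂, cos φ₁ sin φ₂ − sin φ₁ cos φ₂ cos Δλ) = 108.43°
At arrival: θ₂ = atan2(sin Δλ cos φ₁, −cos φ₂ sin φ₁ + sin φ₂ cos φ₁ cos Δλ) = 37.97°
Δθ = θ₂ − θ₁ = -70.5°

-70.5°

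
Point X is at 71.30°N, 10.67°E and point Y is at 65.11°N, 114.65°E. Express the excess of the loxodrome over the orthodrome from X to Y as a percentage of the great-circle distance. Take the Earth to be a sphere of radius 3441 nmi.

13.4%

Great circle: σ = 0.5977 rad → d_gc = Rσ = 2056.7 nmi
Rhumb: Δφ = -0.1080, Δλ = +1.8148, Δψ = -0.2929, q = Δφ/Δψ = 0.3688 → d_rh = R√(Δφ²+q²Δλ²) = 2333.1 nmi
Excess = (2333.1 − 2056.7) / 2056.7 = 276.4 / 2056.7 = 13.44% ≈ 13.4%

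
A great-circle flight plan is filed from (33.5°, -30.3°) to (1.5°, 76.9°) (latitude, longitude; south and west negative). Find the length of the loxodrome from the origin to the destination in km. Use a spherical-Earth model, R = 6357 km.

Rhumb course C = atan2(Δλ, Δψ) with Δψ = ln[tan(π/4+φ₂/2)/tan(π/4+φ₁/2)] = -0.5950, Δλ = +1.8710 → C = 107.64°
d = R·|Δφ| / |cos C| = 6357·0.55851 / 0.30305 = 11716 km

11716 km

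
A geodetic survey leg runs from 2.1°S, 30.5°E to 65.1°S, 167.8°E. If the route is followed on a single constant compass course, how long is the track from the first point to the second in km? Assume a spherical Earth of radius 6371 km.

13371 km

Δψ = ln[tan(π/4+φ₂/2)/tan(π/4+φ₁/2)] = -1.4739;  Δφ = -1.0996 rad,  Δλ = +2.3963 rad
q = Δφ/Δψ = 0.7460
d = R·√(Δφ² + q²Δλ²) = 6371·2.09876 = 13371 km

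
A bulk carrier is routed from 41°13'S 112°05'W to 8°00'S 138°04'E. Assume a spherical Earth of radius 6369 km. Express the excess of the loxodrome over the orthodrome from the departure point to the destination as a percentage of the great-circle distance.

Great circle: σ = 1.7327 rad → d_gc = Rσ = 11035.8 km
Rhumb: Δφ = +0.5797, Δλ = -1.9172, Δψ = +0.6508, q = Δφ/Δψ = 0.8908 → d_rh = R√(Δφ²+q²Δλ²) = 11487.2 km
Excess = (11487.2 − 11035.8) / 11035.8 = 451.4 / 11035.8 = 4.09% ≈ 4.1%

4.1%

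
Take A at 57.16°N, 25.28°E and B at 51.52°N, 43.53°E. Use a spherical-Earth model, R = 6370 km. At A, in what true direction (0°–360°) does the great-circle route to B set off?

N = sin Δλ·cos φ₂ = +0.1949;  D = cos φ₁ sin φ₂ − sin φ₁ cos φ₂ cos Δλ = -0.0720
initial course = atan2(N, D) = 110.27°

110.3°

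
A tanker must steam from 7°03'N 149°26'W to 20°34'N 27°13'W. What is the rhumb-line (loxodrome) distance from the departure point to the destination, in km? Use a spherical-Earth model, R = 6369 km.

Δψ = ln[tan(π/4+φ₂/2)/tan(π/4+φ₁/2)] = +0.2436;  Δφ = +0.2359 rad,  Δλ = +2.1331 rad
q = Δφ/Δψ = 0.9686
d = R·√(Δφ² + q²Δλ²) = 6369·2.07947 = 13244 km

13244 km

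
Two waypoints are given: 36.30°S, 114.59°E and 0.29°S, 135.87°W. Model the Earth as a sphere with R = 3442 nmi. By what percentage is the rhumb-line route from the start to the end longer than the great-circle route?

2.5%

Great circle: σ = 1.8406 rad → d_gc = Rσ = 6335.4 nmi
Rhumb: Δφ = +0.6285, Δλ = +1.9118, Δψ = +0.6757, q = Δφ/Δψ = 0.9301 → d_rh = R√(Δφ²+q²Δλ²) = 6491.8 nmi
Excess = (6491.8 − 6335.4) / 6335.4 = 156.4 / 6335.4 = 2.47% ≈ 2.5%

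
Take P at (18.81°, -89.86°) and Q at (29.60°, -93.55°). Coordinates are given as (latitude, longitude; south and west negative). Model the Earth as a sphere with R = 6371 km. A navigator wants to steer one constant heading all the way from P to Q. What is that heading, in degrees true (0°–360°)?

Δψ = ln[tan(π/4+φ₂/2)/tan(π/4+φ₁/2)] = +0.2069
Δλ = -0.0644 rad (taken the short way round)
course = atan2(Δλ, Δψ) = 342.71°

342.7°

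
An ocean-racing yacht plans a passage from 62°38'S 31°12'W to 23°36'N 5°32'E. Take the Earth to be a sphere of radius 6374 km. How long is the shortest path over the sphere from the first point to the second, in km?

10127 km

Haversine: a = sin²(Δφ/2)+cos φ₁ cos φ₂ sin²(Δλ/2) = 0.50898;  σ = 2·atan2(√a,√(1−a))
σ = 91.029° → d = Rσ = 6374·1.58875 = 10127 km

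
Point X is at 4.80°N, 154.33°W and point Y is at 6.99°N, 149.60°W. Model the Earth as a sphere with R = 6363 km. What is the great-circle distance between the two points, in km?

cos σ = sin φ₁ sin φ₂ + cos φ₁ cos φ₂ cos Δλ
      = sin(4.80°)sin(6.99°) + cos(4.80°)cos(6.99°)cos(4.73°) = 0.9959
σ = 5.189° → d = Rσ = 6363·0.09057 = 576 km

576 km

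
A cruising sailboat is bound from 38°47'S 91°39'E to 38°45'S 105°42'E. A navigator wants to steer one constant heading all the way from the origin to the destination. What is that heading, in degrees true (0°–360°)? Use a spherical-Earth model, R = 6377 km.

89.8°

Δψ = ln[tan(π/4+φ₂/2)/tan(π/4+φ₁/2)] = +0.0007
Δλ = +0.2452 rad (taken the short way round)
course = atan2(Δλ, Δψ) = 89.83°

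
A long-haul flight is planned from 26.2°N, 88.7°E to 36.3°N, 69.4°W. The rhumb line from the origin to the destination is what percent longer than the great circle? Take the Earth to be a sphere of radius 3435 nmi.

18.4%

Great circle: σ = 1.9928 rad → d_gc = Rσ = 6845.2 nmi
Rhumb: Δφ = +0.1763, Δλ = -2.7594, Δψ = +0.2067, q = Δφ/Δψ = 0.8530 → d_rh = R√(Δφ²+q²Δλ²) = 8107.6 nmi
Excess = (8107.6 − 6845.2) / 6845.2 = 1262.4 / 6845.2 = 18.44% ≈ 18.4%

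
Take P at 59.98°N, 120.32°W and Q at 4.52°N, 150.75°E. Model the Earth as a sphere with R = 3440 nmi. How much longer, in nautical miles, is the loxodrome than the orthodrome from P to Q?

Great circle: cos σ = sin φ₁ sin φ₂ + cos φ₁ cos φ₂ cos Δλ,  σ = 1.4932 rad → d_gc = 5136.5 nmi
Rhumb line: Δψ = -1.2373, q = Δφ/Δψ = 0.7823, d_rh = R√(Δφ²+q²Δλ²) = 5341.8 nmi
Excess = 5341.8 − 5136.5 = 205.3 ≈ 205 nmi

205 nmi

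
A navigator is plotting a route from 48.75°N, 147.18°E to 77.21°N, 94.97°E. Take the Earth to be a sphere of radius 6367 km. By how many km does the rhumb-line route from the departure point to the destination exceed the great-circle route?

Great circle: cos σ = sin φ₁ sin φ₂ + cos φ₁ cos φ₂ cos Δλ,  σ = 0.6048 rad → d_gc = 3850.6 km
Rhumb line: Δψ = +1.2114, q = Δφ/Δψ = 0.4100, d_rh = R√(Δφ²+q²Δλ²) = 3957.5 km
Excess = 3957.5 − 3850.6 = 106.9 ≈ 107 km

107 km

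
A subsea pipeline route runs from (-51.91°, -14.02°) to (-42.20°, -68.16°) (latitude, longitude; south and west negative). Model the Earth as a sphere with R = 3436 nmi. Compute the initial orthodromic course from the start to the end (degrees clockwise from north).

263.1°

θ = atan2( sin Δλ·cos φ₂ ,  cos φ₁ sin φ₂ − sin φ₁ cos φ₂ cos Δλ )
  = atan2(-0.6004, -0.0728) = 263.08°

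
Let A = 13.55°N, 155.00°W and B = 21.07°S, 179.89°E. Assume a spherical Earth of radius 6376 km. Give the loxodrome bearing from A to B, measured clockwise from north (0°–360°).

Meridional parts: M(φ₁)=+0.2387, M(φ₂)=-0.3763 → ΔM = -0.6150;  Δλ = -0.4383 rad
tan C = Δλ / ΔM = +0.7125 → C = 215.47°

215.5°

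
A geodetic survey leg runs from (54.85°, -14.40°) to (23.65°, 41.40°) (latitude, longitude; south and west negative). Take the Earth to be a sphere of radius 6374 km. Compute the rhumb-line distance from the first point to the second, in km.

5814 km

Δψ = ln[tan(π/4+φ₂/2)/tan(π/4+φ₁/2)] = -0.7247;  Δφ = -0.5445 rad,  Δλ = +0.9739 rad
q = Δφ/Δψ = 0.7514
d = R·√(Δφ² + q²Δλ²) = 6374·0.91219 = 5814 km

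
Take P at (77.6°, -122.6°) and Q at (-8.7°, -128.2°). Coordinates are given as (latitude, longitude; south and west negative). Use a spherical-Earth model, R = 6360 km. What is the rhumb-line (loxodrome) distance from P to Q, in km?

Rhumb course C = atan2(Δλ, Δψ) with Δψ = ln[tan(π/4+φ₂/2)/tan(π/4+φ₁/2)] = -2.3722, Δλ = -0.0977 → C = 182.36°
d = R·|Δφ| / |cos C| = 6360·1.50622 / 0.99915 = 9588 km

9588 km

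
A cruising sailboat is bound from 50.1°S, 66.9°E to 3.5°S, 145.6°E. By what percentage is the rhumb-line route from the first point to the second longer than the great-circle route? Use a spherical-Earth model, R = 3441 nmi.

Great circle: σ = 1.3976 rad → d_gc = Rσ = 4809.3 nmi
Rhumb: Δφ = +0.8133, Δλ = +1.3736, Δψ = +0.9523, q = Δφ/Δψ = 0.8541 → d_rh = R√(Δφ²+q²Δλ²) = 4912.0 nmi
Excess = (4912.0 − 4809.3) / 4809.3 = 102.7 / 4809.3 = 2.14% ≈ 2.1%

2.1%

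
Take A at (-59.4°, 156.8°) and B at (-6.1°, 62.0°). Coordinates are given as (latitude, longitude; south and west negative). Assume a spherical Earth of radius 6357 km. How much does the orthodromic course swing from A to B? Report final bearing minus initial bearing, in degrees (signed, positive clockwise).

Initial bearing θ₁ = atan2(sin Δλ cos φ₂, cos φ₁ sin φ₂ − sin φ₁ cos φ₂ cos Δλ) = 262.77°
Final bearing θ₂ = (initial bearing from the destination back to the start) + 180° = 329.48°
Δθ = θ₂ − θ₁ = +66.7°

+66.7°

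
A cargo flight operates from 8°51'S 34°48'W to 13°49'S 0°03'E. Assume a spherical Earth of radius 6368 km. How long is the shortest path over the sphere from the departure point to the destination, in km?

cos σ = sin φ₁ sin φ₂ + cos φ₁ cos φ₂ cos Δλ
      = sin(-8.85°)sin(-13.82°) + cos(-8.85°)cos(-13.82°)cos(34.85°) = 0.8242
σ = 34.497° → d = Rσ = 6368·0.60208 = 3834 km

3834 km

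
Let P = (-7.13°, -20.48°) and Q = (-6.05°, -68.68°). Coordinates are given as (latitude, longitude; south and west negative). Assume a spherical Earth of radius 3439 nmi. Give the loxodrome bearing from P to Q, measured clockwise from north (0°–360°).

Δψ = ln[tan(π/4+φ₂/2)/tan(π/4+φ₁/2)] = +0.0190
Δλ = -0.8412 rad (taken the short way round)
course = atan2(Δλ, Δψ) = 271.29°

271.3°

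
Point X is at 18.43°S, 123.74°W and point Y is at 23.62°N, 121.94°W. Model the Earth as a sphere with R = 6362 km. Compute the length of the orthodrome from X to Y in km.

4673 km

Haversine: a = sin²(Δφ/2)+cos φ₁ cos φ₂ sin²(Δλ/2) = 0.12893;  σ = 2·atan2(√a,√(1−a))
σ = 42.087° → d = Rσ = 6362·0.73455 = 4673 km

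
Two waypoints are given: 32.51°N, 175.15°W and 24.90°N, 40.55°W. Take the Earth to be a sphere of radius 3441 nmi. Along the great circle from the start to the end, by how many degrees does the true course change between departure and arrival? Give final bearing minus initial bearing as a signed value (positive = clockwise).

+98.0°

At departure: θ₁ = atan2(sin Δλ cos φ₂, cos φ₁ sin φ₂ − sin φ₁ cos φ₂ cos Δλ) = 42.80°
At arrival: θ₂ = atan2(sin Δλ cos φ₁, −cos φ₂ sin φ₁ + sin φ₂ cos φ₁ cos Δλ) = 140.82°
Δθ = θ₂ − θ₁ = +98.0°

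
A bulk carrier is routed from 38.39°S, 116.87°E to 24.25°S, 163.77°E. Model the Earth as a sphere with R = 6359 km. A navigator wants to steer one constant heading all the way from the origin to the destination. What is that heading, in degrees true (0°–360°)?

70.5°

Δψ = ln[tan(π/4+φ₂/2)/tan(π/4+φ₁/2)] = +0.2902
Δλ = +0.8186 rad (taken the short way round)
course = atan2(Δλ, Δψ) = 70.48°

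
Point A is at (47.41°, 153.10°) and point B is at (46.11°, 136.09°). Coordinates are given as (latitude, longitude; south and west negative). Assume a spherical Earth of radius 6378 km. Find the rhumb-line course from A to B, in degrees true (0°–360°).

263.6°

Δψ = ln[tan(π/4+φ₂/2)/tan(π/4+φ₁/2)] = -0.0331
Δλ = -0.2969 rad (taken the short way round)
course = atan2(Δλ, Δψ) = 263.63°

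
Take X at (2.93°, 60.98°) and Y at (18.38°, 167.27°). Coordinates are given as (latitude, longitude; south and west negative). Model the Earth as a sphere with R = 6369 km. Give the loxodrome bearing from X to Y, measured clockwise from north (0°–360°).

81.6°

Δψ = ln[tan(π/4+φ₂/2)/tan(π/4+φ₁/2)] = +0.2753
Δλ = +1.8551 rad (taken the short way round)
course = atan2(Δλ, Δψ) = 81.56°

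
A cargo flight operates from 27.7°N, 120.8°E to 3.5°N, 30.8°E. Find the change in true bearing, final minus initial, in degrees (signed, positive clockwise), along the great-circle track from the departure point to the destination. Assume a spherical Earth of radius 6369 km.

-30.8°

Initial bearing θ₁ = atan2(sin Δλ cos φ₂, cos φ₁ sin φ₂ − sin φ₁ cos φ₂ cos Δλ) = 273.10°
Final bearing θ₂ = (initial bearing from the destination back to the start) + 180° = 242.34°
Δθ = θ₂ − θ₁ = -30.8°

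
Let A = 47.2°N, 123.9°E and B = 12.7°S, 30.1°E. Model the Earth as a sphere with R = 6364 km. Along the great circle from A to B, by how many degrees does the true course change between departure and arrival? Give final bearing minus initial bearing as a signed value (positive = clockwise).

At departure: θ₁ = atan2(sin Δλ cos φ₂, cos φ₁ sin φ₂ − sin φ₁ cos φ₂ cos Δλ) = 264.02°
At arrival: θ₂ = atan2(sin Δλ cos φ₁, −cos φ₂ sin φ₁ + sin φ₂ cos φ₁ cos Δλ) = 223.84°
Δθ = θ₂ − θ₁ = -40.2°

-40.2°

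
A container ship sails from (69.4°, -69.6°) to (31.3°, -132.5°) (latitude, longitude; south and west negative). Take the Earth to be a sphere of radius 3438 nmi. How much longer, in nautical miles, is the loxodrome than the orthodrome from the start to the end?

101 nmi

Great circle: cos σ = sin φ₁ sin φ₂ + cos φ₁ cos φ₂ cos Δλ,  σ = 0.8979 rad → d_gc = 3087.0 nmi
Rhumb line: Δψ = -1.1295, q = Δφ/Δψ = 0.5887, d_rh = R√(Δφ²+q²Δλ²) = 3188.0 nmi
Excess = 3188.0 − 3087.0 = 101.0 ≈ 101 nmi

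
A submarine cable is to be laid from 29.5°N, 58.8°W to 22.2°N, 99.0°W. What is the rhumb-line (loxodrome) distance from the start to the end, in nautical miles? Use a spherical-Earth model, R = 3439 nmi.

2213 nmi

Rhumb course C = atan2(Δλ, Δψ) with Δψ = ln[tan(π/4+φ₂/2)/tan(π/4+φ₁/2)] = -0.1417, Δλ = -0.7016 → C = 258.58°
d = R·|Δφ| / |cos C| = 3439·0.12741 / 0.19799 = 2213 nmi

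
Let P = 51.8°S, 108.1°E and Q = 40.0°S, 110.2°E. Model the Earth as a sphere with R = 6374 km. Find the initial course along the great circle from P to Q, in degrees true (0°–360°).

N = sin Δλ·cos φ₂ = +0.0281;  D = cos φ₁ sin φ₂ − sin φ₁ cos φ₂ cos Δλ = +0.2041
initial course = atan2(N, D) = 7.83°

7.8°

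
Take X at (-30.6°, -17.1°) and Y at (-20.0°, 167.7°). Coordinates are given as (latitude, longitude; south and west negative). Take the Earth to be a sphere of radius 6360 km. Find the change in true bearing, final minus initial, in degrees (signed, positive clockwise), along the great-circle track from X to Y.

Initial bearing θ₁ = atan2(sin Δλ cos φ₂, cos φ₁ sin φ₂ − sin φ₁ cos φ₂ cos Δλ) = 185.82°
Final bearing θ₂ = (initial bearing from the destination back to the start) + 180° = 354.67°
Δθ = θ₂ − θ₁ = +168.8°

+168.8°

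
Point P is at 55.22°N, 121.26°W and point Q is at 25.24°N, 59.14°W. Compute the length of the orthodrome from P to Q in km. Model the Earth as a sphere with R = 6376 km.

Haversine: a = sin²(Δφ/2)+cos φ₁ cos φ₂ sin²(Δλ/2) = 0.20425;  σ = 2·atan2(√a,√(1−a))
σ = 53.736° → d = Rσ = 6376·0.93787 = 5980 km

5980 km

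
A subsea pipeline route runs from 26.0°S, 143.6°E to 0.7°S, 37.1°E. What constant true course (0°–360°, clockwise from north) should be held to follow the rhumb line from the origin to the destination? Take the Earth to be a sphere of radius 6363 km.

Meridional parts: M(φ₁)=-0.4702, M(φ₂)=-0.0122 → ΔM = +0.4580;  Δλ = -1.8588 rad
tan C = Δλ / ΔM = -4.0585 → C = 283.84°

283.8°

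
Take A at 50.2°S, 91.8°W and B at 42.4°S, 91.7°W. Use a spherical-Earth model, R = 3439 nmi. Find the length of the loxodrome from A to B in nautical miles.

Δψ = ln[tan(π/4+φ₂/2)/tan(π/4+φ₁/2)] = +0.1975;  Δφ = +0.1361 rad,  Δλ = +0.0017 rad
q = Δφ/Δψ = 0.6892
d = R·√(Δφ² + q²Δλ²) = 3439·0.13614 = 468 nmi

468 nmi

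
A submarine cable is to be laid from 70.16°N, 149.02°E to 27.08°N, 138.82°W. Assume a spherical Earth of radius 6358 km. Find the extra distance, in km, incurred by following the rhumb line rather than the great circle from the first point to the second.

Great circle: cos σ = sin φ₁ sin φ₂ + cos φ₁ cos φ₂ cos Δλ,  σ = 1.0230 rad → d_gc = 6504.4 km
Rhumb line: Δψ = -1.2523, q = Δφ/Δψ = 0.6004, d_rh = R√(Δφ²+q²Δλ²) = 6779.8 km
Excess = 6779.8 − 6504.4 = 275.4 ≈ 275 km

275 km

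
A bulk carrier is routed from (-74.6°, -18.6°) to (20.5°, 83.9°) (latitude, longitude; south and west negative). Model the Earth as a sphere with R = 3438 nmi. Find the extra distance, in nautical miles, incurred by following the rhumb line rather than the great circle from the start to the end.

370 nmi

Great circle: cos σ = sin φ₁ sin φ₂ + cos φ₁ cos φ₂ cos Δλ,  σ = 1.9730 rad → d_gc = 6783.3 nmi
Rhumb line: Δψ = +2.3666, q = Δφ/Δψ = 0.7013, d_rh = R√(Δφ²+q²Δλ²) = 7153.3 nmi
Excess = 7153.3 − 6783.3 = 370.0 ≈ 370 nmi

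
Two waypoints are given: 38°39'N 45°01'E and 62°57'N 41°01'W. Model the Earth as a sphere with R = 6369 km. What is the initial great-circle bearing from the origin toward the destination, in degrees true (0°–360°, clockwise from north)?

θ = atan2( sin Δλ·cos φ₂ ,  cos φ₁ sin φ₂ − sin φ₁ cos φ₂ cos Δλ )
  = atan2(-0.4537, +0.6759) = 326.13°

326.1°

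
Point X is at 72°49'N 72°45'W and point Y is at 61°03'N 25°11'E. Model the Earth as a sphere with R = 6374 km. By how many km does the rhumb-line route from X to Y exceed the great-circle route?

451 km

Great circle: cos σ = sin φ₁ sin φ₂ + cos φ₁ cos φ₂ cos Δλ,  σ = 0.6159 rad → d_gc = 3925.8 km
Rhumb line: Δψ = -0.5357, q = Δφ/Δψ = 0.3834, d_rh = R√(Δφ²+q²Δλ²) = 4377.0 km
Excess = 4377.0 − 3925.8 = 451.2 ≈ 451 km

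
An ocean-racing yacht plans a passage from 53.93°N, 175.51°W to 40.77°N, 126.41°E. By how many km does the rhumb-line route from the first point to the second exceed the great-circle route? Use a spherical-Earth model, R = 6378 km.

Great circle: cos σ = sin φ₁ sin φ₂ + cos φ₁ cos φ₂ cos Δλ,  σ = 0.7019 rad → d_gc = 4476.9 km
Rhumb line: Δψ = -0.3415, q = Δφ/Δψ = 0.6725, d_rh = R√(Δφ²+q²Δλ²) = 4588.0 km
Excess = 4588.0 − 4476.9 = 111.1 ≈ 111 km

111 km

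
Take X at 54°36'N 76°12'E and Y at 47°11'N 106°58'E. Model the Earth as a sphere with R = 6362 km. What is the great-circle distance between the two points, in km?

2284 km

cos σ = sin φ₁ sin φ₂ + cos φ₁ cos φ₂ cos Δλ
      = sin(54.60°)sin(47.18°) + cos(54.60°)cos(47.18°)cos(30.77°) = 0.9362
σ = 20.574° → d = Rσ = 6362·0.35908 = 2284 km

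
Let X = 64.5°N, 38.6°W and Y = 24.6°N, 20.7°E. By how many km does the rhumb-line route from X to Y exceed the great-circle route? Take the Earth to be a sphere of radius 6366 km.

151 km

Great circle: cos σ = sin φ₁ sin φ₂ + cos φ₁ cos φ₂ cos Δλ,  σ = 0.9575 rad → d_gc = 6095.4 km
Rhumb line: Δψ = -1.0428, q = Δφ/Δψ = 0.6678, d_rh = R√(Δφ²+q²Δλ²) = 6246.0 km
Excess = 6246.0 − 6095.4 = 150.6 ≈ 151 km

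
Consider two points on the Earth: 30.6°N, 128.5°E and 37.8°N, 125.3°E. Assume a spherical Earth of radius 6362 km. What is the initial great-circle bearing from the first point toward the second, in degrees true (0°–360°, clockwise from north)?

N = sin Δλ·cos φ₂ = -0.0441;  D = cos φ₁ sin φ₂ − sin φ₁ cos φ₂ cos Δλ = +0.1260
initial course = atan2(N, D) = 340.70°

340.7°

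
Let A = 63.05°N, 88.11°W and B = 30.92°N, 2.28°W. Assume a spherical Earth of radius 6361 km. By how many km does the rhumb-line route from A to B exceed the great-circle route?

Great circle: cos σ = sin φ₁ sin φ₂ + cos φ₁ cos φ₂ cos Δλ,  σ = 1.0629 rad → d_gc = 6761.3 km
Rhumb line: Δψ = -0.8608, q = Δφ/Δψ = 0.6515, d_rh = R√(Δφ²+q²Δλ²) = 7159.7 km
Excess = 7159.7 − 6761.3 = 398.4 ≈ 398 km

398 km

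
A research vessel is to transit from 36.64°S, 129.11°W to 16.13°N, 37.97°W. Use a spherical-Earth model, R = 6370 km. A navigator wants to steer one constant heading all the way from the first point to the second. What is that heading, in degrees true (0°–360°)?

58.5°

Δψ = ln[tan(π/4+φ₂/2)/tan(π/4+φ₁/2)] = +0.9735
Δλ = +1.5907 rad (taken the short way round)
course = atan2(Δλ, Δψ) = 58.53°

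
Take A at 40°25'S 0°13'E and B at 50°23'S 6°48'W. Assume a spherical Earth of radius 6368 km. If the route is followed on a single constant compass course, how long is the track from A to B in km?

1235 km

Δψ = ln[tan(π/4+φ₂/2)/tan(π/4+φ₁/2)] = -0.2487;  Δφ = -0.1740 rad,  Δλ = -0.1225 rad
q = Δφ/Δψ = 0.6994
d = R·√(Δφ² + q²Δλ²) = 6368·0.19390 = 1235 km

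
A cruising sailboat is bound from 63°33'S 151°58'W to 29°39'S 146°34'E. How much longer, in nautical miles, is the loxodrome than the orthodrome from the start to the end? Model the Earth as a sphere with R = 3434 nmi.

86 nmi

Great circle: cos σ = sin φ₁ sin φ₂ + cos φ₁ cos φ₂ cos Δλ,  σ = 0.8920 rad → d_gc = 3063.3 nmi
Rhumb line: Δψ = +0.9059, q = Δφ/Δψ = 0.6531, d_rh = R√(Δφ²+q²Δλ²) = 3149.3 nmi
Excess = 3149.3 − 3063.3 = 86.0 ≈ 86 nmi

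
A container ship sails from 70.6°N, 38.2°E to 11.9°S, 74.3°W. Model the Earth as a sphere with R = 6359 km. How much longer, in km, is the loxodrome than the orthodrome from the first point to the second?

857 km

Great circle: cos σ = sin φ₁ sin φ₂ + cos φ₁ cos φ₂ cos Δλ,  σ = 1.8953 rad → d_gc = 12052.5 km
Rhumb line: Δψ = -1.9757, q = Δφ/Δψ = 0.7288, d_rh = R√(Δφ²+q²Δλ²) = 12909.1 km
Excess = 12909.1 − 12052.5 = 856.6 ≈ 857 km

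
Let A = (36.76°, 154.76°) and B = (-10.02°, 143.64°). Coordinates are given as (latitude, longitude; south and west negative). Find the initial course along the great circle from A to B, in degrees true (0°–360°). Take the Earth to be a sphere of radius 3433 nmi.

194.8°

θ = atan2( sin Δλ·cos φ₂ ,  cos φ₁ sin φ₂ − sin φ₁ cos φ₂ cos Δλ )
  = atan2(-0.1899, -0.7177) = 194.82°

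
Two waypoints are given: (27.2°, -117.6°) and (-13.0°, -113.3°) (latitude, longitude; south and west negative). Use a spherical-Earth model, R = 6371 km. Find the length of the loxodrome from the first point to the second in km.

Δψ = ln[tan(π/4+φ₂/2)/tan(π/4+φ₁/2)] = -0.7225;  Δφ = -0.7016 rad,  Δλ = +0.0750 rad
q = Δφ/Δψ = 0.9711
d = R·√(Δφ² + q²Δλ²) = 6371·0.70540 = 4494 km

4494 km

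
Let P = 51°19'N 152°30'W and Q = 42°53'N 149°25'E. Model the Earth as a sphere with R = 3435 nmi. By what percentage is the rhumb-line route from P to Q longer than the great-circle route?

Great circle: σ = 0.6867 rad → d_gc = Rσ = 2358.8 nmi
Rhumb: Δφ = -0.1472, Δλ = -1.0137, Δψ = -0.2169, q = Δφ/Δψ = 0.6787 → d_rh = R√(Δφ²+q²Δλ²) = 2416.8 nmi
Excess = (2416.8 − 2358.8) / 2358.8 = 58.0 / 2358.8 = 2.46% ≈ 2.5%

2.5%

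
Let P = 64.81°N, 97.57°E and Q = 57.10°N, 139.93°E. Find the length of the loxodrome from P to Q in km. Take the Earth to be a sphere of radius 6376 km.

Rhumb course C = atan2(Δλ, Δψ) with Δψ = ln[tan(π/4+φ₂/2)/tan(π/4+φ₁/2)] = -0.2788, Δλ = +0.7393 → C = 110.66°
d = R·|Δφ| / |cos C| = 6376·0.13456 / 0.35279 = 2432 km

2432 km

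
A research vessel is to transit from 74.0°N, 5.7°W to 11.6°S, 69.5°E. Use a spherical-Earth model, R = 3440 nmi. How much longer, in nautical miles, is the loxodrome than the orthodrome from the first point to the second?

Great circle: cos σ = sin φ₁ sin φ₂ + cos φ₁ cos φ₂ cos Δλ,  σ = 1.6954 rad → d_gc = 5832.3 nmi
Rhumb line: Δψ = -2.1661, q = Δφ/Δψ = 0.6897, d_rh = R√(Δφ²+q²Δλ²) = 6009.2 nmi
Excess = 6009.2 − 5832.3 = 176.9 ≈ 177 nmi

177 nmi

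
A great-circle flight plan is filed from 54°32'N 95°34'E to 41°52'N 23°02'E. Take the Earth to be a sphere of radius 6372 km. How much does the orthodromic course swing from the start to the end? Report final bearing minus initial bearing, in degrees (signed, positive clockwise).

Initial bearing θ₁ = atan2(sin Δλ cos φ₂, cos φ₁ sin φ₂ − sin φ₁ cos φ₂ cos Δλ) = 286.11°
Final bearing θ₂ = (initial bearing from the destination back to the start) + 180° = 228.46°
Δθ = θ₂ − θ₁ = -57.6°

-57.6°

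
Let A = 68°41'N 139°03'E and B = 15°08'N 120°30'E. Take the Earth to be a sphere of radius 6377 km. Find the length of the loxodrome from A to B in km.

6117 km

Δψ = ln[tan(π/4+φ₂/2)/tan(π/4+φ₁/2)] = -1.4030;  Δφ = -0.9346 rad,  Δλ = -0.3238 rad
q = Δφ/Δψ = 0.6662
d = R·√(Δφ² + q²Δλ²) = 6377·0.95919 = 6117 km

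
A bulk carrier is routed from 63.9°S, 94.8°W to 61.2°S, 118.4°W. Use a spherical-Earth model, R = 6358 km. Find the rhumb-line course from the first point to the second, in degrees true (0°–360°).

283.9°

Δψ = ln[tan(π/4+φ₂/2)/tan(π/4+φ₁/2)] = +0.1023
Δλ = -0.4119 rad (taken the short way round)
course = atan2(Δλ, Δψ) = 283.95°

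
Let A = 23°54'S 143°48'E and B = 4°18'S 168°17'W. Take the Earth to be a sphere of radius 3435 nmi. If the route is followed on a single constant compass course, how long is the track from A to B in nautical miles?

3010 nmi

Δψ = ln[tan(π/4+φ₂/2)/tan(π/4+φ₁/2)] = +0.3547;  Δφ = +0.3421 rad,  Δλ = +0.8363 rad
q = Δφ/Δψ = 0.9645
d = R·√(Δφ² + q²Δλ²) = 3435·0.87618 = 3010 nmi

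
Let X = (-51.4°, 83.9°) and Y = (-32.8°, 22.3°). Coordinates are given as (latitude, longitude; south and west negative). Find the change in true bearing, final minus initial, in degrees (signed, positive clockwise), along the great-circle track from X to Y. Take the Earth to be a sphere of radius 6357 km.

At departure: θ₁ = atan2(sin Δλ cos φ₂, cos φ₁ sin φ₂ − sin φ₁ cos φ₂ cos Δλ) = 268.02°
At arrival: θ₂ = atan2(sin Δλ cos φ₁, −cos φ₂ sin φ₁ + sin φ₂ cos φ₁ cos Δλ) = 312.12°
Δθ = θ₂ − θ₁ = +44.1°

+44.1°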